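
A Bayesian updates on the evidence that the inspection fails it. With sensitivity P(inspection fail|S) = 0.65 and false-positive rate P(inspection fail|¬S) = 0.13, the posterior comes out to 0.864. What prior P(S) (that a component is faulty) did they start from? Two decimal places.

P(S) = 0.56

Bayes' rule in odds form gives O(S|E) = O(S)·[P(E|S)/P(E|¬S)], hence O(S) = O(S|E)/LR.
Posterior odds = 0.864/(1−0.864) = 6.3529. LR = 0.65/0.13 = 5.0000.
Prior odds = 6.3529/5.0000 = 1.2706, so P(S) = 1.2706/(1+1.2706) ≈ 0.56.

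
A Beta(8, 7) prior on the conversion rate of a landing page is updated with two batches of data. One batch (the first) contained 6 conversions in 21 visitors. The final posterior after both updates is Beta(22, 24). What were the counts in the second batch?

8 conversions and 2 bounces

Sequential conjugate updates are equivalent to a single update on the pooled data, so total successes = posterior α − prior α and total failures = posterior β − prior β.
Total across both batches: 22−8=14 conversions, 24−7=17 bounces.
Subtract the first batch: 14−6=8 conversions and 17−15=2 bounces.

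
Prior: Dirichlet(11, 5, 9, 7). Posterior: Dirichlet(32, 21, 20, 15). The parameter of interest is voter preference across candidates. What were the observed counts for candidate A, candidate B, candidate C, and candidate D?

counts (21, 16, 11, 8)

For a Dirichlet(α) prior with multinomial counts c, the posterior is Dirichlet(α + c) componentwise.
Counts are posterior − prior componentwise: 32−11=21, 21−5=16, 20−9=11, 15−7=8.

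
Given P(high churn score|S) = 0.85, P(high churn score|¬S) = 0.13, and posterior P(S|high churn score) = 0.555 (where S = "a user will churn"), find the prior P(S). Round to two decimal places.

P(S) = 0.16

In odds form, posterior odds = prior odds × likelihood ratio, so prior odds = posterior odds ÷ LR.
Posterior odds = 0.555/(1−0.555) = 1.2472. LR = 0.85/0.13 = 6.5385.
Prior odds = 1.2472/6.5385 = 0.1907, so P(S) = 0.1907/(1+0.1907) ≈ 0.16.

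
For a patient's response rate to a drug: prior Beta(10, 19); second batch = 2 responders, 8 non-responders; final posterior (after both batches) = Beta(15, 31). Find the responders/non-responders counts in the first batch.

Because Beta–binomial updating is additive in the counts, the combined data contributed (α_post−α_prior, β_post−β_prior) successes and failures.
Total across both batches: 15−10=5 responders, 31−19=12 non-responders.
Subtract the second batch: 5−2=3 responders and 12−8=4 non-responders.

3 responders and 4 non-responders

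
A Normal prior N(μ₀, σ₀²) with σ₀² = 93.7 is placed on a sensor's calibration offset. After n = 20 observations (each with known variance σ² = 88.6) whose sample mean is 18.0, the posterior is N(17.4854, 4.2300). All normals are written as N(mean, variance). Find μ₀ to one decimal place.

The posterior mean is a precision-weighted average: μ_n = (τ₀μ₀ + τ_data·x̄)/(τ₀+τ_data), with τ₀=1/σ₀² and τ_data=n/σ².
Here τ₀ = 1/93.7 = 0.010672 and τ_data = 20/88.6 = 0.225734, so τ_n = 0.236406.
Rearranging for μ₀: μ₀ = (μ_n·τ_n − τ_data·x̄)/τ₀ = (17.4854·0.236406 − 0.225734·18.0) / 0.010672 = 0.070441/0.010672 ≈ 6.6.

μ₀ = 6.6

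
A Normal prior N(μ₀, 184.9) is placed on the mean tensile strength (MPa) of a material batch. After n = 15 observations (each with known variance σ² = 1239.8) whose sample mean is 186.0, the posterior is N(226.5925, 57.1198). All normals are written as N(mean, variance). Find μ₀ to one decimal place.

μ₀ = 317.4

With known observation variance, the Normal–Normal posterior has precision τ_n = τ₀ + n/σ² and mean μ_n = (τ₀μ₀ + (n/σ²)x̄)/τ_n.
Here τ₀ = 1/184.9 = 0.005408 and τ_data = 15/1239.8 = 0.012099, so τ_n = 0.017507.
Rearranging for μ₀: μ₀ = (μ_n·τ_n − τ_data·x̄)/τ₀ = (226.5925·0.017507 − 0.012099·186.0) / 0.005408 = 1.716541/0.005408 ≈ 317.4.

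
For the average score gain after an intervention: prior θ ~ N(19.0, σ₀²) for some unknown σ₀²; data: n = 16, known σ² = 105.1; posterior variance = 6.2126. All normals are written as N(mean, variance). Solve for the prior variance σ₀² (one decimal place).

Posterior precision equals prior precision plus data precision: 1/σ_n² = 1/σ₀² + n/σ².
So 1/σ₀² = 1/6.2126 − 16/105.1 = 0.160963 − 0.152236 = 0.008727.
Hence σ₀² = 1/0.008727 ≈ 114.6.

σ₀² = 114.6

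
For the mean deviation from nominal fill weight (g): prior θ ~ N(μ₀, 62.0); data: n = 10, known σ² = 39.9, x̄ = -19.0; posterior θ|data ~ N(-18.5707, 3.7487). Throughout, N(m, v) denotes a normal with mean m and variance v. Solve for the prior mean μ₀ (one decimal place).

μ₀ = -11.9

With known observation variance, the Normal–Normal posterior has precision τ_n = τ₀ + n/σ² and mean μ_n = (τ₀μ₀ + (n/σ²)x̄)/τ_n.
Here τ₀ = 1/62.0 = 0.016129 and τ_data = 10/39.9 = 0.250627, so τ_n = 0.266756.
Rearranging for μ₀: μ₀ = (μ_n·τ_n − τ_data·x̄)/τ₀ = (-18.5707·0.266756 − 0.250627·-19.0) / 0.016129 = -0.191933/0.016129 ≈ -11.9.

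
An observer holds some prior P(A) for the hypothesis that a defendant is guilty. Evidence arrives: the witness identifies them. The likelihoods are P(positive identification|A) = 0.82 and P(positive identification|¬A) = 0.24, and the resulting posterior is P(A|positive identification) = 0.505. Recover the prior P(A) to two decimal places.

P(A) = 0.23

Bayes' rule in odds form gives O(A|E) = O(A)·[P(E|A)/P(E|¬A)], hence O(A) = O(A|E)/LR.
Posterior odds = 0.505/(1−0.505) = 1.0202. LR = 0.82/0.24 = 3.4167.
Prior odds = 1.0202/3.4167 = 0.2986, so P(A) = 0.2986/(1+0.2986) ≈ 0.23.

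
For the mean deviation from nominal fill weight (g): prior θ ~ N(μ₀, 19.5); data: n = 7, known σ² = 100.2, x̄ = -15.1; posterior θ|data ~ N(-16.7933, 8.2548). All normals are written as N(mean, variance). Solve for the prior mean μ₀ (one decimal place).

μ₀ = -19.1

With known observation variance, the Normal–Normal posterior has precision τ_n = τ₀ + n/σ² and mean μ_n = (τ₀μ₀ + (n/σ²)x̄)/τ_n.
Here τ₀ = 1/19.5 = 0.051282 and τ_data = 7/100.2 = 0.069860, so τ_n = 0.121142.
Rearranging for μ₀: μ₀ = (μ_n·τ_n − τ_data·x̄)/τ₀ = (-16.7933·0.121142 − 0.069860·-15.1) / 0.051282 = -0.979488/0.051282 ≈ -19.1.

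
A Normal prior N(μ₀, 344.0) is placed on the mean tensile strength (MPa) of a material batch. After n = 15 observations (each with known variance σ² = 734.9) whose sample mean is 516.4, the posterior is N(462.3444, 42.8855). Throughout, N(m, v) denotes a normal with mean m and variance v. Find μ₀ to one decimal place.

μ₀ = 82.8

With known observation variance, the Normal–Normal posterior has precision τ_n = τ₀ + n/σ² and mean μ_n = (τ₀μ₀ + (n/σ²)x̄)/τ_n.
Here τ₀ = 1/344.0 = 0.002907 and τ_data = 15/734.9 = 0.020411, so τ_n = 0.023318.
Rearranging for μ₀: μ₀ = (μ_n·τ_n − τ_data·x̄)/τ₀ = (462.3444·0.023318 − 0.020411·516.4) / 0.002907 = 0.240706/0.002907 ≈ 82.8.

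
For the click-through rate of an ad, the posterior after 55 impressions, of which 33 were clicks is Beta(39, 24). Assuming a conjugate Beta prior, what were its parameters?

Beta is conjugate to the binomial likelihood: posterior = Beta(α+s, β+f).
Subtract the data counts: 39−33=6, 24−22=2.

Beta(6, 2)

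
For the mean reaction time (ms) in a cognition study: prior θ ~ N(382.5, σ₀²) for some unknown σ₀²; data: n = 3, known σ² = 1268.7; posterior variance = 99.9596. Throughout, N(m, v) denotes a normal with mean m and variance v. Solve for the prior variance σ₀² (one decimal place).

Posterior precision equals prior precision plus data precision: 1/σ_n² = 1/σ₀² + n/σ².
So 1/σ₀² = 1/99.9596 − 3/1268.7 = 0.010004 − 0.002365 = 0.007639.
Hence σ₀² = 1/0.007639 ≈ 130.9.

σ₀² = 130.9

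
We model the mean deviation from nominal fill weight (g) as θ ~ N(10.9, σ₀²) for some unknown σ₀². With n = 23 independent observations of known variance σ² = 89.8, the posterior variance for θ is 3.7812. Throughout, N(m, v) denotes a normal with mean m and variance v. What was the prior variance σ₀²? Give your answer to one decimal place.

For the Normal–Normal model with known σ², precisions add: τ_n = τ₀ + n/σ².
So 1/σ₀² = 1/3.7812 − 23/89.8 = 0.264466 − 0.256125 = 0.008341.
Hence σ₀² = 1/0.008341 ≈ 119.9.

σ₀² = 119.9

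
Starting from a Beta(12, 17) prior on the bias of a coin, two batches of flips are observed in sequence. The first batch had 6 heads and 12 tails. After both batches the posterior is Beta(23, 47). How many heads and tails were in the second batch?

Because Beta–binomial updating is additive in the counts, the combined data contributed (α_post−α_prior, β_post−β_prior) successes and failures.
Total across both batches: 23−12=11 heads, 47−17=30 tails.
Subtract the first batch: 11−6=5 heads and 30−12=18 tails.

5 heads and 18 tails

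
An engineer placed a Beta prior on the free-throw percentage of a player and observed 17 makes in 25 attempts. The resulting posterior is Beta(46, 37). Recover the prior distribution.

Beta(29, 29)

Beta is conjugate to the binomial likelihood: posterior = Beta(a+s, b+f).
So a = 46 − 17 = 29 and b = 37 − 8 = 29.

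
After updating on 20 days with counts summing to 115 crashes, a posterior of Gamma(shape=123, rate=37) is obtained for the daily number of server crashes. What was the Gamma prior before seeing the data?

A Gamma(α, β) prior (rate parametrization) on a Poisson rate with n observations summing to S gives posterior Gamma(α+S, β+n).
So α = 123 − 115 = 8 and β = 37 − 20 = 17.

Gamma(shape=8, rate=17)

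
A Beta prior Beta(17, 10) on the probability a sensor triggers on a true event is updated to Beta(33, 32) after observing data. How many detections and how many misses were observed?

16 detections and 22 misses

A Beta(a, b) prior with s successes and f failures in binomial data gives a Beta(a+s, b+f) posterior.
Match parameters: s=33−17=16, f=32−10=22.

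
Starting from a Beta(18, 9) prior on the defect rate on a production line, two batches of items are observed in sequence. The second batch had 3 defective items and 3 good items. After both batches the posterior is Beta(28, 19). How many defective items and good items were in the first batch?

7 defective items and 7 good items

Sequential conjugate updates are equivalent to a single update on the pooled data, so total successes = posterior α − prior α and total failures = posterior β − prior β.
Total across both batches: 28−18=10 defective items, 19−9=10 good items.
Subtract the second batch: 10−3=7 defective items and 10−3=7 good items.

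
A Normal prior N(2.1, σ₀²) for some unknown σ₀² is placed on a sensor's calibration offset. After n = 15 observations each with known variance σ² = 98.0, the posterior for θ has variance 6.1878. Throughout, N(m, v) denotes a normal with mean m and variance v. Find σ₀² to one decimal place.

σ₀² = 117.0

Posterior precision equals prior precision plus data precision: 1/σ_n² = 1/σ₀² + n/σ².
So 1/σ₀² = 1/6.1878 − 15/98.0 = 0.161608 − 0.153061 = 0.008547.
Hence σ₀² = 1/0.008547 ≈ 117.0.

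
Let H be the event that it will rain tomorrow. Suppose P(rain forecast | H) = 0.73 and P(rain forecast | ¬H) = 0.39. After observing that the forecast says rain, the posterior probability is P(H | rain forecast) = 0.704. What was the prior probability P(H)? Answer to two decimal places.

In odds form, posterior odds = prior odds × likelihood ratio, so prior odds = posterior odds ÷ LR.
Posterior odds = 0.704/(1−0.704) = 2.3784. LR = 0.73/0.39 = 1.8718.
Prior odds = 2.3784/1.8718 = 1.2706, so P(H) = 1.2706/(1+1.2706) ≈ 0.56.

P(H) = 0.56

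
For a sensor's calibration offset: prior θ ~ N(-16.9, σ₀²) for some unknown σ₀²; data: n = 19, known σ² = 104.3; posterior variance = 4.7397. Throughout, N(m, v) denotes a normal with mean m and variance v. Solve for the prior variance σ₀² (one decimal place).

σ₀² = 34.7

For the Normal–Normal model with known σ², precisions add: τ_n = τ₀ + n/σ².
So 1/σ₀² = 1/4.7397 − 19/104.3 = 0.210984 − 0.182167 = 0.028817.
Hence σ₀² = 1/0.028817 ≈ 34.7.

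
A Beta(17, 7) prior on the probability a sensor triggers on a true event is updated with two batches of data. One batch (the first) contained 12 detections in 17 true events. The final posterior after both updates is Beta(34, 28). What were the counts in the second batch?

5 detections and 16 misses

Sequential conjugate updates are equivalent to a single update on the pooled data, so total successes = posterior α − prior α and total failures = posterior β − prior β.
Total across both batches: 34−17=17 detections, 28−7=21 misses.
Subtract the first batch: 17−12=5 detections and 21−5=16 misses.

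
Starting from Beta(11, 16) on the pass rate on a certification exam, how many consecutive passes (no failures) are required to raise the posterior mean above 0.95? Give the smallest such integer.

k = 294

After k passes and 0 failures the posterior is Beta(11+k, 16), with mean (11+k)/(11+16+k).
Set (11+k)/(27+k) > 0.95 and solve: k > (0.95·27 − 11)/(1 − 0.95) = 293.000.
The smallest integer exceeding 293.000 is 294, and checking k=294: (305)/(321) = 0.9502 > 0.95.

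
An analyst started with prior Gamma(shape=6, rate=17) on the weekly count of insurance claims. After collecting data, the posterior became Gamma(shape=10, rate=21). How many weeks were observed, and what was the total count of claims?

A Gamma(α, β) prior (rate parametrization) on a Poisson rate with n observations summing to S gives posterior Gamma(α+S, β+n).
Matching: Σxᵢ = 10 − 6 = 4 and n = 21 − 17 = 4.

n = 4 weeks with total 4 claims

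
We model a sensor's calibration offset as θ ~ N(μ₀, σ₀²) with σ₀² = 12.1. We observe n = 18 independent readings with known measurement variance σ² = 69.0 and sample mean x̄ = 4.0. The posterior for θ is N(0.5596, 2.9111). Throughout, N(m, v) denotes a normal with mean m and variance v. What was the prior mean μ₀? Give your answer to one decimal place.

With known observation variance, the Normal–Normal posterior has precision τ_n = τ₀ + n/σ² and mean μ_n = (τ₀μ₀ + (n/σ²)x̄)/τ_n.
Here τ₀ = 1/12.1 = 0.082645 and τ_data = 18/69.0 = 0.260870, so τ_n = 0.343515.
Rearranging for μ₀: μ₀ = (μ_n·τ_n − τ_data·x̄)/τ₀ = (0.5596·0.343515 − 0.260870·4.0) / 0.082645 = -0.851249/0.082645 ≈ -10.3.

μ₀ = -10.3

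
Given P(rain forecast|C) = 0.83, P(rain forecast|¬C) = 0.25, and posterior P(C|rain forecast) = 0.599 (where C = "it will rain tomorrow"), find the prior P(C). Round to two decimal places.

In odds form, posterior odds = prior odds × likelihood ratio, so prior odds = posterior odds ÷ LR.
Posterior odds = 0.599/(1−0.599) = 1.4938. LR = 0.83/0.25 = 3.3200.
Prior odds = 1.4938/3.3200 = 0.4499, so P(C) = 0.4499/(1+0.4499) ≈ 0.31.

P(C) = 0.31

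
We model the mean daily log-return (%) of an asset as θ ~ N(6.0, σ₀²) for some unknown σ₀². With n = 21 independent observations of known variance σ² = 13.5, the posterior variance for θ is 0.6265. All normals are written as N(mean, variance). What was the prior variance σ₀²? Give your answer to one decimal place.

Posterior precision equals prior precision plus data precision: 1/σ_n² = 1/σ₀² + n/σ².
So 1/σ₀² = 1/0.6265 − 21/13.5 = 1.596169 − 1.555556 = 0.040613.
Hence σ₀² = 1/0.040613 ≈ 24.6.

σ₀² = 24.6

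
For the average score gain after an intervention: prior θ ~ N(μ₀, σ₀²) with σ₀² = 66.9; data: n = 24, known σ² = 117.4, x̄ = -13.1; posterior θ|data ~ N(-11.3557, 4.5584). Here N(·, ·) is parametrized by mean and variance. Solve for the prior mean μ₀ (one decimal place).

The posterior mean is a precision-weighted average: μ_n = (τ₀μ₀ + τ_data·x̄)/(τ₀+τ_data), with τ₀=1/σ₀² and τ_data=n/σ².
Here τ₀ = 1/66.9 = 0.014948 and τ_data = 24/117.4 = 0.204429, so τ_n = 0.219377.
Rearranging for μ₀: μ₀ = (μ_n·τ_n − τ_data·x̄)/τ₀ = (-11.3557·0.219377 − 0.204429·-13.1) / 0.014948 = 0.186841/0.014948 ≈ 12.5.

μ₀ = 12.5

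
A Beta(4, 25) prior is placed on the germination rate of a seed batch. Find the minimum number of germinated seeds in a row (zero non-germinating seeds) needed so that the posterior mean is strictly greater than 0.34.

After k germinated seeds and 0 non-germinating seeds the posterior is Beta(4+k, 25), with mean (4+k)/(4+25+k).
Set (4+k)/(29+k) > 0.34 and solve: k > (0.34·29 − 4)/(1 − 0.34) = 8.879.
The smallest integer exceeding 8.879 is 9.

k = 9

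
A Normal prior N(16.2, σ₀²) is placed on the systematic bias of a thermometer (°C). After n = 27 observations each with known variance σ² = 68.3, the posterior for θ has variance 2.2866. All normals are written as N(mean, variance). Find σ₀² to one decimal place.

σ₀² = 23.8

For the Normal–Normal model with known σ², precisions add: τ_n = τ₀ + n/σ².
So 1/σ₀² = 1/2.2866 − 27/68.3 = 0.437331 − 0.395315 = 0.042016.
Hence σ₀² = 1/0.042016 ≈ 23.8.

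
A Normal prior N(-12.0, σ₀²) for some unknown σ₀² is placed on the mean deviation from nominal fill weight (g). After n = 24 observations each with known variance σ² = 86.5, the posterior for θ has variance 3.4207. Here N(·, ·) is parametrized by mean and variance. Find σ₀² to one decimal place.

σ₀² = 67.2

For the Normal–Normal model with known σ², precisions add: τ_n = τ₀ + n/σ².
So 1/σ₀² = 1/3.4207 − 24/86.5 = 0.292338 − 0.277457 = 0.014881.
Hence σ₀² = 1/0.014881 ≈ 67.2.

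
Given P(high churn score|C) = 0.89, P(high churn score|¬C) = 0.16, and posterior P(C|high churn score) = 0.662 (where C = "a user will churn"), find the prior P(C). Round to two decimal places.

P(C) = 0.26

In odds form, posterior odds = prior odds × likelihood ratio, so prior odds = posterior odds ÷ LR.
Posterior odds = 0.662/(1−0.662) = 1.9586. LR = 0.89/0.16 = 5.5625.
Prior odds = 1.9586/5.5625 = 0.3521, so P(C) = 0.3521/(1+0.3521) ≈ 0.26.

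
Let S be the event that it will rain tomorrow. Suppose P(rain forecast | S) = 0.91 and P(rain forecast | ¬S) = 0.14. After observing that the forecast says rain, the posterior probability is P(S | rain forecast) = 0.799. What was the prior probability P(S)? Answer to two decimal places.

P(S) = 0.38

Bayes' rule in odds form gives O(S|E) = O(S)·[P(E|S)/P(E|¬S)], hence O(S) = O(S|E)/LR.
Posterior odds = 0.799/(1−0.799) = 3.9751. LR = 0.91/0.14 = 6.5000.
Prior odds = 3.9751/6.5000 = 0.6116, so P(S) = 0.6116/(1+0.6116) ≈ 0.38.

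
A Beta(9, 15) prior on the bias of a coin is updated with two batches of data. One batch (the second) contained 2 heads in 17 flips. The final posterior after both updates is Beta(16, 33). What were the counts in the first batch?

5 heads and 3 tails

Sequential conjugate updates are equivalent to a single update on the pooled data, so total successes = posterior α − prior α and total failures = posterior β − prior β.
Total across both batches: 16−9=7 heads, 33−15=18 tails.
Subtract the second batch: 7−2=5 heads and 18−15=3 tails.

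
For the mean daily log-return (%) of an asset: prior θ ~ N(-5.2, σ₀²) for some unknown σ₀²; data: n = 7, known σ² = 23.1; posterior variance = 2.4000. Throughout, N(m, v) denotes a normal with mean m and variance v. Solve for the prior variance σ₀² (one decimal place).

For the Normal–Normal model with known σ², precisions add: τ_n = τ₀ + n/σ².
So 1/σ₀² = 1/2.4000 − 7/23.1 = 0.416667 − 0.303030 = 0.113637.
Hence σ₀² = 1/0.113637 ≈ 8.8.

σ₀² = 8.8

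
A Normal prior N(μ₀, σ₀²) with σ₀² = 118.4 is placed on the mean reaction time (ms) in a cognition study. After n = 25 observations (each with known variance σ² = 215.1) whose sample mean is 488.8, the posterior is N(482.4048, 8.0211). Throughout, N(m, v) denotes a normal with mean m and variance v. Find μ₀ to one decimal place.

With known observation variance, the Normal–Normal posterior has precision τ_n = τ₀ + n/σ² and mean μ_n = (τ₀μ₀ + (n/σ²)x̄)/τ_n.
Here τ₀ = 1/118.4 = 0.008446 and τ_data = 25/215.1 = 0.116225, so τ_n = 0.124671.
Rearranging for μ₀: μ₀ = (μ_n·τ_n − τ_data·x̄)/τ₀ = (482.4048·0.124671 − 0.116225·488.8) / 0.008446 = 3.331109/0.008446 ≈ 394.4.

μ₀ = 394.4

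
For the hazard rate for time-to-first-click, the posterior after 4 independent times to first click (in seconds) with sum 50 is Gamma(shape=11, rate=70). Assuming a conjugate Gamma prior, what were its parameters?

Gamma(shape=7, rate=20)

For an exponential likelihood with a Gamma(α, β) prior on the rate, n observations with total T give posterior Gamma(α+n, β+T).
So α = 11 − 4 = 7 and β = 70 − 50 = 20.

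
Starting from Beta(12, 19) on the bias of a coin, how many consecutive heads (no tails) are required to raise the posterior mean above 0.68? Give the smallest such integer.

After k heads and 0 tails the posterior is Beta(12+k, 19), with mean (12+k)/(12+19+k).
Set (12+k)/(31+k) > 0.68 and solve: k > (0.68·31 − 12)/(1 − 0.68) = 28.375.
The smallest integer exceeding 28.375 is 29.

k = 29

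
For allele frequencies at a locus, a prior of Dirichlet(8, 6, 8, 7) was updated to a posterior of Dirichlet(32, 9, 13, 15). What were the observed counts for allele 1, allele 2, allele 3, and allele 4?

For a Dirichlet(α) prior with multinomial counts c, the posterior is Dirichlet(α + c) componentwise.
Counts are posterior − prior componentwise: 32−8=24, 9−6=3, 13−8=5, 15−7=8.

counts (24, 3, 5, 8)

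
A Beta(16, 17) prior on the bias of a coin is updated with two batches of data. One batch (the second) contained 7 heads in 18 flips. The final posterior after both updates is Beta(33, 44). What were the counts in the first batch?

10 heads and 16 tails

Sequential conjugate updates are equivalent to a single update on the pooled data, so total successes = posterior α − prior α and total failures = posterior β − prior β.
Total across both batches: 33−16=17 heads, 44−17=27 tails.
Subtract the second batch: 17−7=10 heads and 27−11=16 tails.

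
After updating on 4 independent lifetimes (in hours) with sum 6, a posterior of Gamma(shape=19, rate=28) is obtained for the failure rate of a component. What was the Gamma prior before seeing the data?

Gamma(shape=15, rate=22)

Gamma–exponential conjugacy: posterior shape = α + n, posterior rate = β + Σtᵢ.
So α = 19 − 4 = 15 and β = 28 − 6 = 22.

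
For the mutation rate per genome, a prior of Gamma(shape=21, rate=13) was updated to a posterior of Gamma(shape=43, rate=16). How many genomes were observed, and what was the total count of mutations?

Gamma–Poisson conjugacy: posterior shape = α + Σxᵢ, posterior rate = β + n.
Matching: Σxᵢ = 43 − 21 = 22 and n = 16 − 13 = 3.

n = 3 genomes with total 22 mutations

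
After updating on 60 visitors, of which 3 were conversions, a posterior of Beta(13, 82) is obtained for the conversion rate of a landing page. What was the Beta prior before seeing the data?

Under Beta–binomial conjugacy the posterior parameters are (a+s, b+f).
Subtract the data counts: 13−3=10, 82−57=25.

Beta(10, 25)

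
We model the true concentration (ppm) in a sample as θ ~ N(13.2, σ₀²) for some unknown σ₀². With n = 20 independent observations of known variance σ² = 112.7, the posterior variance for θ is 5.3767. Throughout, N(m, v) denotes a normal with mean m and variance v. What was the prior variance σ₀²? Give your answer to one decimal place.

Posterior precision equals prior precision plus data precision: 1/σ_n² = 1/σ₀² + n/σ².
So 1/σ₀² = 1/5.3767 − 20/112.7 = 0.185988 − 0.177462 = 0.008526.
Hence σ₀² = 1/0.008526 ≈ 117.3.

σ₀² = 117.3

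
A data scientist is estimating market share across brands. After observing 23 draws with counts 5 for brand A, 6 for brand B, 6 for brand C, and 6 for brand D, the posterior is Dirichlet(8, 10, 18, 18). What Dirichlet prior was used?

Dirichlet(3, 4, 12, 12)

For a Dirichlet(α) prior with multinomial counts c, the posterior is Dirichlet(α + c) componentwise.
Subtract each count from the matching posterior parameter: 8−5=3, 10−6=4, 18−6=12, 18−6=12.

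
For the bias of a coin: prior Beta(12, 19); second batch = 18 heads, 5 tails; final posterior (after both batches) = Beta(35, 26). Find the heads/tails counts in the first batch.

Sequential conjugate updates are equivalent to a single update on the pooled data, so total successes = posterior α − prior α and total failures = posterior β − prior β.
Total across both batches: 35−12=23 heads, 26−19=7 tails.
Subtract the second batch: 23−18=5 heads and 7−5=2 tails.

5 heads and 2 tails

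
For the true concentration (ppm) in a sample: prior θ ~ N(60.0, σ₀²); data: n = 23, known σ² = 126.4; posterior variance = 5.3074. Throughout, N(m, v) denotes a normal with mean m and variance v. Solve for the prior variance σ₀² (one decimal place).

σ₀² = 154.9

Posterior precision equals prior precision plus data precision: 1/σ_n² = 1/σ₀² + n/σ².
So 1/σ₀² = 1/5.3074 − 23/126.4 = 0.188416 − 0.181962 = 0.006454.
Hence σ₀² = 1/0.006454 ≈ 154.9.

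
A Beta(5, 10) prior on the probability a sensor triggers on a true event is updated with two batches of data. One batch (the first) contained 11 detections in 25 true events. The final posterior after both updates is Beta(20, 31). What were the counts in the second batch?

4 detections and 7 misses

Because Beta–binomial updating is additive in the counts, the combined data contributed (α_post−α_prior, β_post−β_prior) successes and failures.
Total across both batches: 20−5=15 detections, 31−10=21 misses.
Subtract the first batch: 15−11=4 detections and 21−14=7 misses.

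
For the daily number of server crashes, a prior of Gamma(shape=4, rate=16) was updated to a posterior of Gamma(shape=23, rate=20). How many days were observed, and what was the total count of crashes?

n = 4 days with total 19 crashes

Gamma–Poisson conjugacy: posterior shape = α + Σxᵢ, posterior rate = β + n.
Matching: Σxᵢ = 23 − 4 = 19 and n = 20 − 16 = 4.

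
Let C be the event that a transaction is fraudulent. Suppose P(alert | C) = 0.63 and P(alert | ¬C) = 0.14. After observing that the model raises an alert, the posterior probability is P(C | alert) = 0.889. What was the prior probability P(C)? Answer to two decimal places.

Bayes' rule in odds form gives O(C|E) = O(C)·[P(E|C)/P(E|¬C)], hence O(C) = O(C|E)/LR.
Posterior odds = 0.889/(1−0.889) = 8.0090. LR = 0.63/0.14 = 4.5000.
Prior odds = 8.0090/4.5000 = 1.7798, so P(C) = 1.7798/(1+1.7798) ≈ 0.64.

P(C) = 0.64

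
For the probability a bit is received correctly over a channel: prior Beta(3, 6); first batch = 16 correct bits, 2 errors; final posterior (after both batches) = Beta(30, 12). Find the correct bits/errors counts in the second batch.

Because Beta–binomial updating is additive in the counts, the combined data contributed (α_post−α_prior, β_post−β_prior) successes and failures.
Total across both batches: 30−3=27 correct bits, 12−6=6 errors.
Subtract the first batch: 27−16=11 correct bits and 6−2=4 errors.

11 correct bits and 4 errors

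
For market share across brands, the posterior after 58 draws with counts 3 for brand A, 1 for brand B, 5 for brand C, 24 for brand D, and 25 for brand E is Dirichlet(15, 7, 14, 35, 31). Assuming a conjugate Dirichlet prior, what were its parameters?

Dirichlet(12, 6, 9, 11, 6)

For a Dirichlet(α) prior with multinomial counts c, the posterior is Dirichlet(α + c) componentwise.
Subtract each count from the matching posterior parameter: 15−3=12, 7−1=6, 14−5=9, 35−24=11, 31−25=6.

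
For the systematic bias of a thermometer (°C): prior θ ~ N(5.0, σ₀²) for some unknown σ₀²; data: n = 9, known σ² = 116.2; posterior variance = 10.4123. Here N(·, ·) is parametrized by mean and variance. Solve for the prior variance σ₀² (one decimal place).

For the Normal–Normal model with known σ², precisions add: τ_n = τ₀ + n/σ².
So 1/σ₀² = 1/10.4123 − 9/116.2 = 0.096040 − 0.077453 = 0.018587.
Hence σ₀² = 1/0.018587 ≈ 53.8.

σ₀² = 53.8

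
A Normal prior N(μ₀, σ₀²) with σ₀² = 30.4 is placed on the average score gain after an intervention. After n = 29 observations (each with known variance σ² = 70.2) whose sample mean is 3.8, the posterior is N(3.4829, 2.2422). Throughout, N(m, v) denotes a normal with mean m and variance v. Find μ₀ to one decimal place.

μ₀ = -0.5

With known observation variance, the Normal–Normal posterior has precision τ_n = τ₀ + n/σ² and mean μ_n = (τ₀μ₀ + (n/σ²)x̄)/τ_n.
Here τ₀ = 1/30.4 = 0.032895 and τ_data = 29/70.2 = 0.413105, so τ_n = 0.446000.
Rearranging for μ₀: μ₀ = (μ_n·τ_n − τ_data·x̄)/τ₀ = (3.4829·0.446000 − 0.413105·3.8) / 0.032895 = -0.016426/0.032895 ≈ -0.5.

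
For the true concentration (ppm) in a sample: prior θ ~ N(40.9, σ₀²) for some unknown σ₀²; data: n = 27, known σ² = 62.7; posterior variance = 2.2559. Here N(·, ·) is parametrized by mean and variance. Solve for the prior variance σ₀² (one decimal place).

σ₀² = 79.0

Posterior precision equals prior precision plus data precision: 1/σ_n² = 1/σ₀² + n/σ².
So 1/σ₀² = 1/2.2559 − 27/62.7 = 0.443282 − 0.430622 = 0.012660.
Hence σ₀² = 1/0.012660 ≈ 79.0.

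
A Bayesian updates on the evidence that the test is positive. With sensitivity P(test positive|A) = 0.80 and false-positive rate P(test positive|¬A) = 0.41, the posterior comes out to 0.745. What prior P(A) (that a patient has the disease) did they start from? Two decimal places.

Bayes' rule in odds form gives O(A|E) = O(A)·[P(E|A)/P(E|¬A)], hence O(A) = O(A|E)/LR.
Posterior odds = 0.745/(1−0.745) = 2.9216. LR = 0.80/0.41 = 1.9512.
Prior odds = 2.9216/1.9512 = 1.4973, so P(A) = 1.4973/(1+1.4973) ≈ 0.60.

P(A) = 0.60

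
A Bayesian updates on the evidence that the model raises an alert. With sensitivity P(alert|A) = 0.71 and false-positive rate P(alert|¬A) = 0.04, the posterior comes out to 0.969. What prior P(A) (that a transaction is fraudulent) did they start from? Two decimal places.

P(A) = 0.64

Bayes' rule in odds form gives O(A|E) = O(A)·[P(E|A)/P(E|¬A)], hence O(A) = O(A|E)/LR.
Posterior odds = 0.969/(1−0.969) = 31.2581. LR = 0.71/0.04 = 17.7500.
Prior odds = 31.2581/17.7500 = 1.7610, so P(A) = 1.7610/(1+1.7610) ≈ 0.64.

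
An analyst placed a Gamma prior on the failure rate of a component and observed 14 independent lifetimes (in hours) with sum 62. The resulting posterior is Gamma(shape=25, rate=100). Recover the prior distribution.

For an exponential likelihood with a Gamma(α, β) prior on the rate, n observations with total T give posterior Gamma(α+n, β+T).
So α = 25 − 14 = 11 and β = 100 − 62 = 38.

Gamma(shape=11, rate=38)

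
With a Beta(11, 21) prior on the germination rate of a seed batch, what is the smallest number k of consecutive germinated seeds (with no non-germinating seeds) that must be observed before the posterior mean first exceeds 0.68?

After k germinated seeds and 0 non-germinating seeds the posterior is Beta(11+k, 21), with mean (11+k)/(11+21+k).
Set (11+k)/(32+k) > 0.68 and solve: k > (0.68·32 − 11)/(1 − 0.68) = 33.625.
The smallest integer exceeding 33.625 is 34, and checking k=34: (45)/(66) = 0.6818 > 0.68.

k = 34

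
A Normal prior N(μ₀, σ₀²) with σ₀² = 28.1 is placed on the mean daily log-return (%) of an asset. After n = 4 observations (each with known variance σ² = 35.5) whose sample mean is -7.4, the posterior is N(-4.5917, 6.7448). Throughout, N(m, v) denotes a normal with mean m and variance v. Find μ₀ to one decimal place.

The posterior mean is a precision-weighted average: μ_n = (τ₀μ₀ + τ_data·x̄)/(τ₀+τ_data), with τ₀=1/σ₀² and τ_data=n/σ².
Here τ₀ = 1/28.1 = 0.035587 and τ_data = 4/35.5 = 0.112676, so τ_n = 0.148263.
Rearranging for μ₀: μ₀ = (μ_n·τ_n − τ_data·x̄)/τ₀ = (-4.5917·0.148263 − 0.112676·-7.4) / 0.035587 = 0.153023/0.035587 ≈ 4.3.

μ₀ = 4.3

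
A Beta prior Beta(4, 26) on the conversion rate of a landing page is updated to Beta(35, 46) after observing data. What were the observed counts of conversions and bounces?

Under Beta–binomial conjugacy the posterior parameters are (α+s, β+f).
So s = 35 − 4 = 31 and f = 46 − 26 = 20.

31 conversions and 20 bounces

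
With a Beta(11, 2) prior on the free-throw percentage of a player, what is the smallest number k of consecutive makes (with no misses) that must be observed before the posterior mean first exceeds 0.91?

After k makes and 0 misses the posterior is Beta(11+k, 2), with mean (11+k)/(11+2+k).
Set (11+k)/(13+k) > 0.91 and solve: k > (0.91·13 − 11)/(1 − 0.91) = 9.222.
The smallest integer exceeding 9.222 is 10.

k = 10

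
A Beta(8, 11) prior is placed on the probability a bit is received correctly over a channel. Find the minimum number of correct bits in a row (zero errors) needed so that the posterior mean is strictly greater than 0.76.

After k correct bits and 0 errors the posterior is Beta(8+k, 11), with mean (8+k)/(8+11+k).
Set (8+k)/(19+k) > 0.76 and solve: k > (0.76·19 − 8)/(1 − 0.76) = 26.833.
The smallest integer exceeding 26.833 is 27.

k = 27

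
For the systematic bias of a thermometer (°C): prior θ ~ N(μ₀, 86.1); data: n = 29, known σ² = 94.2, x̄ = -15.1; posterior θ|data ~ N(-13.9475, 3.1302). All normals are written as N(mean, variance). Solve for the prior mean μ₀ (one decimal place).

The posterior mean is a precision-weighted average: μ_n = (τ₀μ₀ + τ_data·x̄)/(τ₀+τ_data), with τ₀=1/σ₀² and τ_data=n/σ².
Here τ₀ = 1/86.1 = 0.011614 and τ_data = 29/94.2 = 0.307856, so τ_n = 0.319470.
Rearranging for μ₀: μ₀ = (μ_n·τ_n − τ_data·x̄)/τ₀ = (-13.9475·0.319470 − 0.307856·-15.1) / 0.011614 = 0.192818/0.011614 ≈ 16.6.

μ₀ = 16.6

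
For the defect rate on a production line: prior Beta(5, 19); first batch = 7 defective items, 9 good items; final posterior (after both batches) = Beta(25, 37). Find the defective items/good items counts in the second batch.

13 defective items and 9 good items

Because Beta–binomial updating is additive in the counts, the combined data contributed (α_post−α_prior, β_post−β_prior) successes and failures.
Total across both batches: 25−5=20 defective items, 37−19=18 good items.
Subtract the first batch: 20−7=13 defective items and 18−9=9 good items.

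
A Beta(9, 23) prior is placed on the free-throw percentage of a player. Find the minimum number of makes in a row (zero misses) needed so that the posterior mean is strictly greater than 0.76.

k = 64

After k makes and 0 misses the posterior is Beta(9+k, 23), with mean (9+k)/(9+23+k).
Set (9+k)/(32+k) > 0.76 and solve: k > (0.76·32 − 9)/(1 − 0.76) = 63.833.
The smallest integer exceeding 63.833 is 64, and checking k=64: (73)/(96) = 0.7604 > 0.76.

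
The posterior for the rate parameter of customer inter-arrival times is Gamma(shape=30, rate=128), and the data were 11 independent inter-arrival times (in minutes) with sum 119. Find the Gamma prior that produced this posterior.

Gamma–exponential conjugacy: posterior shape = α + n, posterior rate = β + Σtᵢ.
So α = 30 − 11 = 19 and β = 128 − 119 = 9.

Gamma(shape=19, rate=9)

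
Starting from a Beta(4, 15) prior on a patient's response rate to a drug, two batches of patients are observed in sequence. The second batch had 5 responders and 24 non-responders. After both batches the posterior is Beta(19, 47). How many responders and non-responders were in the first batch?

Sequential conjugate updates are equivalent to a single update on the pooled data, so total successes = posterior α − prior α and total failures = posterior β − prior β.
Total across both batches: 19−4=15 responders, 47−15=32 non-responders.
Subtract the second batch: 15−5=10 responders and 32−24=8 non-responders.

10 responders and 8 non-responders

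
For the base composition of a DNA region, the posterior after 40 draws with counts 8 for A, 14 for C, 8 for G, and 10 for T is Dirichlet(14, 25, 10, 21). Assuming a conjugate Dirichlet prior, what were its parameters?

Dirichlet(6, 11, 2, 11)

For a Dirichlet(α) prior with multinomial counts c, the posterior is Dirichlet(α + c) componentwise.
Subtract each count from the matching posterior parameter: 14−8=6, 25−14=11, 10−8=2, 21−10=11.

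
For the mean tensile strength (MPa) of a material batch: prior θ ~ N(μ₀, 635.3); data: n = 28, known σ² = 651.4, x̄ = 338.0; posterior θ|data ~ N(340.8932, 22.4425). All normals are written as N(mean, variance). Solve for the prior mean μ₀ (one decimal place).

The posterior mean is a precision-weighted average: μ_n = (τ₀μ₀ + τ_data·x̄)/(τ₀+τ_data), with τ₀=1/σ₀² and τ_data=n/σ².
Here τ₀ = 1/635.3 = 0.001574 and τ_data = 28/651.4 = 0.042984, so τ_n = 0.044558.
Rearranging for μ₀: μ₀ = (μ_n·τ_n − τ_data·x̄)/τ₀ = (340.8932·0.044558 − 0.042984·338.0) / 0.001574 = 0.660927/0.001574 ≈ 419.9.

μ₀ = 419.9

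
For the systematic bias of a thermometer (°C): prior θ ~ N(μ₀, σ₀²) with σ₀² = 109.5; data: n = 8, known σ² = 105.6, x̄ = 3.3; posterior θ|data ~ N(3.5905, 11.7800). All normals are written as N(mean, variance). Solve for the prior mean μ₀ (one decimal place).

μ₀ = 6.0

The posterior mean is a precision-weighted average: μ_n = (τ₀μ₀ + τ_data·x̄)/(τ₀+τ_data), with τ₀=1/σ₀² and τ_data=n/σ².
Here τ₀ = 1/109.5 = 0.009132 and τ_data = 8/105.6 = 0.075758, so τ_n = 0.084890.
Rearranging for μ₀: μ₀ = (μ_n·τ_n − τ_data·x̄)/τ₀ = (3.5905·0.084890 − 0.075758·3.3) / 0.009132 = 0.054796/0.009132 ≈ 6.0.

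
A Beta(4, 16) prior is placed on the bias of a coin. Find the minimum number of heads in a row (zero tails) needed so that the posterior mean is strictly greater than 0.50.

After k heads and 0 tails the posterior is Beta(4+k, 16), with mean (4+k)/(4+16+k).
Set (4+k)/(20+k) > 0.50 and solve: k > (0.50·20 − 4)/(1 − 0.50) = 12.000.
The smallest integer exceeding 12.000 is 13, and checking k=13: (17)/(33) = 0.5152 > 0.50.

k = 13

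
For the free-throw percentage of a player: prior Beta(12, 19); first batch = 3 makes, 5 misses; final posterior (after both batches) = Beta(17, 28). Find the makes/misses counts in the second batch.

Sequential conjugate updates are equivalent to a single update on the pooled data, so total successes = posterior α − prior α and total failures = posterior β − prior β.
Total across both batches: 17−12=5 makes, 28−19=9 misses.
Subtract the first batch: 5−3=2 makes and 9−5=4 misses.

2 makes and 4 misses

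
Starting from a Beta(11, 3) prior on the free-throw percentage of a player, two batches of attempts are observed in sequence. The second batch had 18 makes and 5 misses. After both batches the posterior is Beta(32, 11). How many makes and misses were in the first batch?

Sequential conjugate updates are equivalent to a single update on the pooled data, so total successes = posterior α − prior α and total failures = posterior β − prior β.
Total across both batches: 32−11=21 makes, 11−3=8 misses.
Subtract the second batch: 21−18=3 makes and 8−5=3 misses.

3 makes and 3 misses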